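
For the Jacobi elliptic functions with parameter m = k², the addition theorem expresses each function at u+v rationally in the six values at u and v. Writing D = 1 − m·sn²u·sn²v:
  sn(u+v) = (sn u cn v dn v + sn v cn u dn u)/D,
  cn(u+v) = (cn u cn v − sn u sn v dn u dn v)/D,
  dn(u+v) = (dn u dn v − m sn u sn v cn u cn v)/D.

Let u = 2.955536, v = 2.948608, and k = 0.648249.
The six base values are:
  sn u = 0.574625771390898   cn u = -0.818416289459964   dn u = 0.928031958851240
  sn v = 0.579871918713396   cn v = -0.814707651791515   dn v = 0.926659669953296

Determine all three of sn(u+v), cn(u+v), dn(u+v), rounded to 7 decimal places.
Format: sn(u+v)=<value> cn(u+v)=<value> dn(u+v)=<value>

sn(u+v)=-0.9170257 cn(u+v)=0.3988282 dn(u+v)=0.8041245

m = k² = 0.420226766001
D = 1 − m·sn²u·sn²v = 0.9533428651205895
sn(u+v) = (sn u·cn v·dn v + sn v·cn u·dn u)/D = -0.8742398637986886/0.9533428651205895 = -0.9170256533971174
cn(u+v) = (cn u·cn v − sn u·sn v·dn u·dn v)/D = 0.3802200402682438/0.9533428651205895 = 0.3988282224361634
dn(u+v) = (dn u·dn v − m·sn u·sn v·cn u·cn v)/D = 0.7666063264203007/0.9533428651205895 = 0.804124470290478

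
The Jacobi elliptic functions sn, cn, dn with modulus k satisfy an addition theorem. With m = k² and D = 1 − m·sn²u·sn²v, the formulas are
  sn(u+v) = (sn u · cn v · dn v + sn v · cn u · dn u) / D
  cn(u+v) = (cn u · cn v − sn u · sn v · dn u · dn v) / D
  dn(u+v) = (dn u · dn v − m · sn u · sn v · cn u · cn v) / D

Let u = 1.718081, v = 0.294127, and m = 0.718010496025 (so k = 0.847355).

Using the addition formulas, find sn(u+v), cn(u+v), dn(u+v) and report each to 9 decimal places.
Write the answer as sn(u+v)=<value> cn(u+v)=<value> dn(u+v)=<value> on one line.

sn u = 0.9784656251613956, cn u = 0.206409835951486, dn u = 0.5590888621582601
sn v = 0.2870472032044001, cn v = 0.9579164384916525, dn v = 0.969968420938365
m = k² = 0.718010496025
D = 1 − m·sn²u·sn²v = 0.9433593044070244
sn(u+v) = (sn u·cn v·dn v + sn v·cn u·dn u)/D = 0.9422657196403947/0.9433593044070244 = 0.9988407547776114
cn(u+v) = (cn u·cn v − sn u·sn v·dn u·dn v)/D = 0.04541024996489263/0.9433593044070244 = 0.04813674890654368
dn(u+v) = (dn u·dn v − m·sn u·sn v·cn u·cn v)/D = 0.5024247339844928/0.9433593044070244 = 0.5325910622149493

sn(u+v)=0.998840755 cn(u+v)=0.048136749 dn(u+v)=0.532591062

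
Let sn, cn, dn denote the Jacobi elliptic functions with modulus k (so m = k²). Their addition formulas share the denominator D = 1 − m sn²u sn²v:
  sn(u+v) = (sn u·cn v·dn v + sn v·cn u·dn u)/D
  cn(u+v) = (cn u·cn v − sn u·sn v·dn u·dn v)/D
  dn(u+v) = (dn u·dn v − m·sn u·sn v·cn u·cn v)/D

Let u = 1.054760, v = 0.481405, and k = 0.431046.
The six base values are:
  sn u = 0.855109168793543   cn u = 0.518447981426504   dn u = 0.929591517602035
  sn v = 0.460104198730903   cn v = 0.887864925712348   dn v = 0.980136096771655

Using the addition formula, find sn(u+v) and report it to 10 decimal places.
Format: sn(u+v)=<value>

m = k² = 0.185800654116
D = 1 − m·sn²u·sn²v = 0.9712390810767189
sn(u+v) = (sn u·cn v·dn v + sn v·cn u·dn u)/D = 0.9658851845742706/0.9712390810767189 = 0.9944875606771168

sn(u+v)=0.9944875607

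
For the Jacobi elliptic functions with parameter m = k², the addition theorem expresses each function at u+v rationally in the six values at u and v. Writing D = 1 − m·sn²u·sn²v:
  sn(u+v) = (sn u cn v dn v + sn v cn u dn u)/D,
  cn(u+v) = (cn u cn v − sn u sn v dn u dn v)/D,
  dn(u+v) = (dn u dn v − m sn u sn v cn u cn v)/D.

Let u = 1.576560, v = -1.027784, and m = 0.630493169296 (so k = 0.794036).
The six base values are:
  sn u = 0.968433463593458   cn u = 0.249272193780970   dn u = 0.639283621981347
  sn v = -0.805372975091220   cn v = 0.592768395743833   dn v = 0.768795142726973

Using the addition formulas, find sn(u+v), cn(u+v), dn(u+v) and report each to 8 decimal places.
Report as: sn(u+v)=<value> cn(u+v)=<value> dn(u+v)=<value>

m = k² = 0.630493169296
D = 1 − m·sn²u·sn²v = 0.6164569952441463
sn(u+v) = (sn u·cn v·dn v + sn v·cn u·dn u)/D = 0.3129913229549962/0.6164569952441463 = 0.5077261274828048
cn(u+v) = (cn u·cn v − sn u·sn v·dn u·dn v)/D = 0.5310891250443024/0.6164569952441463 = 0.8615185311247313
dn(u+v) = (dn u·dn v − m·sn u·sn v·cn u·cn v)/D = 0.5641399350932634/0.6164569952441463 = 0.9151326685324371

sn(u+v)=0.50772613 cn(u+v)=0.86151853 dn(u+v)=0.91513267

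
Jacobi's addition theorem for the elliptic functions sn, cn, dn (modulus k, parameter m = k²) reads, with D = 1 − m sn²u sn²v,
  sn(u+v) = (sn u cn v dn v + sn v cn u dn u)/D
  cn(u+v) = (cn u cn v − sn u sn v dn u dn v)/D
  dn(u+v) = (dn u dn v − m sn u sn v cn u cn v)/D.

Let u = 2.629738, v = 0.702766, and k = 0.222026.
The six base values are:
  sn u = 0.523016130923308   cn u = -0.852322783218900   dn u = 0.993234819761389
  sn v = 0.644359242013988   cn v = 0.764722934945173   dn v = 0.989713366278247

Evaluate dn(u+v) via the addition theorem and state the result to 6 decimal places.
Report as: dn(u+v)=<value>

m = k² = 0.049295544676
D = 1 − m·sn²u·sn²v = 0.9944012128034463
dn(u+v) = (dn u·dn v − m·sn u·sn v·cn u·cn v)/D = 0.9938460457722497/0.9944012128034463 = 0.9994417072062579

dn(u+v)=0.999442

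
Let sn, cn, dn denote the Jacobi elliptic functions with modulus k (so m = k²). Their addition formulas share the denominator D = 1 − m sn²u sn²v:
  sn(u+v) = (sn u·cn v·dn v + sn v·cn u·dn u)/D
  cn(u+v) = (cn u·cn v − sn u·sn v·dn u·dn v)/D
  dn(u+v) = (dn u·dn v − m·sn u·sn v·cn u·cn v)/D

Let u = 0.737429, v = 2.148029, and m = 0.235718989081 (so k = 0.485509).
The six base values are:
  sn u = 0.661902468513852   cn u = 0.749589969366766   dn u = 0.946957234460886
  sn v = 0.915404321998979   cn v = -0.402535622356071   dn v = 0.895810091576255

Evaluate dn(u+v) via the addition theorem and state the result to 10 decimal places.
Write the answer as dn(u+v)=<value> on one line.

dn(u+v)=0.9758363628

m = k² = 0.235718989081
D = 1 − m·sn²u·sn²v = 0.9134616742747994
dn(u+v) = (dn u·dn v − m·sn u·sn v·cn u·cn v)/D = 0.8913891178040727/0.9134616742747994 = 0.9758363628246908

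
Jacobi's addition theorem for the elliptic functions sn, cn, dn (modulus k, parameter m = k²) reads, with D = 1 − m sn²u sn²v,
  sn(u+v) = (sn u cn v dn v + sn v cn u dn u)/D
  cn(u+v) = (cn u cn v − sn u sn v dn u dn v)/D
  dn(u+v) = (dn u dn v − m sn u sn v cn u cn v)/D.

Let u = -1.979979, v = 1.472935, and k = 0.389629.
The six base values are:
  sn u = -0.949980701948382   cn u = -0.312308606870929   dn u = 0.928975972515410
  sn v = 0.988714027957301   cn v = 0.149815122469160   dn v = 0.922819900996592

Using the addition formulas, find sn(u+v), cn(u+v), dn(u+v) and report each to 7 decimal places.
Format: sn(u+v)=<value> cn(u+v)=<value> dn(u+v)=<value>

sn(u+v)=-0.4828585 cn(u+v)=0.8756984 dn(u+v)=0.9821430

m = k² = 0.151810757641
D = 1 − m·sn²u·sn²v = 0.8660713454811569
sn(u+v) = (sn u·cn v·dn v + sn v·cn u·dn u)/D = -0.4181899140764982/0.8660713454811569 = -0.4828585038154882
cn(u+v) = (cn u·cn v − sn u·sn v·dn u·dn v)/D = 0.7584172804124603/0.8660713454811569 = 0.8756983871705304
dn(u+v) = (dn u·dn v − m·sn u·sn v·cn u·cn v)/D = 0.8506059513395122/0.8660713454811569 = 0.9821430483500724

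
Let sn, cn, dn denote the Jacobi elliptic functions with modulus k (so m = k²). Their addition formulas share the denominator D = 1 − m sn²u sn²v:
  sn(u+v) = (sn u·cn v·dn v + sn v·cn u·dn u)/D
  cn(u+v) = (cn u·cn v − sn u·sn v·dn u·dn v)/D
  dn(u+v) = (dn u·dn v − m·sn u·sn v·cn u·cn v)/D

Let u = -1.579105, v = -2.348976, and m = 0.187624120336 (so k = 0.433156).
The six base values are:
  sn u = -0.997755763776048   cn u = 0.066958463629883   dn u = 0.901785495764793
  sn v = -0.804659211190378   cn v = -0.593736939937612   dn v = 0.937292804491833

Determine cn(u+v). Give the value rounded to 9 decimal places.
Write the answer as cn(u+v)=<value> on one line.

m = k² = 0.187624120336
D = 1 − m·sn²u·sn²v = 0.8790624589969241
cn(u+v) = (cn u·cn v − sn u·sn v·dn u·dn v)/D = -0.7183571289428287/0.8790624589969241 = -0.8171855385139843

cn(u+v)=-0.817185539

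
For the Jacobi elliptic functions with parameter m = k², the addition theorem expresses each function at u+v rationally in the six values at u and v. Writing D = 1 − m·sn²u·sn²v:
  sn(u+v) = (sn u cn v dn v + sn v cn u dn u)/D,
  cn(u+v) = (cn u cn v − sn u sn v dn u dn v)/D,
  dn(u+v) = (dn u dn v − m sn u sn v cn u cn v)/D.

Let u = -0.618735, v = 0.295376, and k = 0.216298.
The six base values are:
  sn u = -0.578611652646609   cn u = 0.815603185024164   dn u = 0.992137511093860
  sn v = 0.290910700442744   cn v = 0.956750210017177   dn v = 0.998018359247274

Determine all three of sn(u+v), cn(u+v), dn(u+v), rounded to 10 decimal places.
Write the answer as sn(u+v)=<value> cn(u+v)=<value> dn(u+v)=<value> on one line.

m = k² = 0.046784824804
D = 1 − m·sn²u·sn²v = 0.998674441952067
sn(u+v) = (sn u·cn v·dn v + sn v·cn u·dn u)/D = -0.3170876307568517/0.998674441952067 = -0.3175085067132126
cn(u+v) = (cn u·cn v − sn u·sn v·dn u·dn v)/D = 0.9469984558748123/0.998674441952067 = 0.9482554234829062
dn(u+v) = (dn u·dn v − m·sn u·sn v·cn u·cn v)/D = 0.9963165566840013/0.998674441952067 = 0.9976389850695921

sn(u+v)=-0.3175085067 cn(u+v)=0.9482554235 dn(u+v)=0.9976389851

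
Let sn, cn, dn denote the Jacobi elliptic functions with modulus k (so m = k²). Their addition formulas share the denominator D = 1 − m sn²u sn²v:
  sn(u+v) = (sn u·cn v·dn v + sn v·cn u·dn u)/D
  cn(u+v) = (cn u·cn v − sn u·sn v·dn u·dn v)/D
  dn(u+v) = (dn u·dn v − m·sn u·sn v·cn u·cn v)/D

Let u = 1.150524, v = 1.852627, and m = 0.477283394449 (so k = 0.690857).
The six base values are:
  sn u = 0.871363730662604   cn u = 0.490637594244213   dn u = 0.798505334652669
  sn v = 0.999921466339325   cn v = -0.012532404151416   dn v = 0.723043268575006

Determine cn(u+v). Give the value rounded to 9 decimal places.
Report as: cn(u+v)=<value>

m = k² = 0.477283394449
D = 1 − m·sn²u·sn²v = 0.6376676867394476
cn(u+v) = (cn u·cn v − sn u·sn v·dn u·dn v)/D = -0.5091946139360326/0.6376676867394476 = -0.7985266064518189

cn(u+v)=-0.798526606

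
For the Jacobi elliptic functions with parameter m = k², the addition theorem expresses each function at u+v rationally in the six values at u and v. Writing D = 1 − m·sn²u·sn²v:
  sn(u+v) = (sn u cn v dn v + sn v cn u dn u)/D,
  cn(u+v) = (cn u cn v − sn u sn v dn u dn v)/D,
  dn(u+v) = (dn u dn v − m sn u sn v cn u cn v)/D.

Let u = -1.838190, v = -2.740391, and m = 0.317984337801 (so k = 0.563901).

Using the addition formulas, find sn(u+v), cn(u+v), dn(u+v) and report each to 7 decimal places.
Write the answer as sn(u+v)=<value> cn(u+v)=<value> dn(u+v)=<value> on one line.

sn(u+v)=0.8774450 cn(u+v)=-0.4796772 dn(u+v)=0.8690114

sn u = -0.9955942225565599, cn u = -0.09376643329037856, dn u = 0.8275333384767689
sn v = -0.6378878178205043, cn v = -0.7701292955576973, dn v = 0.9330658588218732
m = k² = 0.317984337801
D = 1 − m·sn²u·sn²v = 0.8717494957349032
sn(u+v) = (sn u·cn v·dn v + sn v·cn u·dn u)/D = 0.7649122523203491/0.8717494957349032 = 0.8774450183943174
cn(u+v) = (cn u·cn v − sn u·sn v·dn u·dn v)/D = -0.4181583785651899/0.8717494957349032 = -0.4796772244905901
dn(u+v) = (dn u·dn v − m·sn u·sn v·cn u·cn v)/D = 0.7575602203319835/0.8717494957349032 = 0.8690113662679486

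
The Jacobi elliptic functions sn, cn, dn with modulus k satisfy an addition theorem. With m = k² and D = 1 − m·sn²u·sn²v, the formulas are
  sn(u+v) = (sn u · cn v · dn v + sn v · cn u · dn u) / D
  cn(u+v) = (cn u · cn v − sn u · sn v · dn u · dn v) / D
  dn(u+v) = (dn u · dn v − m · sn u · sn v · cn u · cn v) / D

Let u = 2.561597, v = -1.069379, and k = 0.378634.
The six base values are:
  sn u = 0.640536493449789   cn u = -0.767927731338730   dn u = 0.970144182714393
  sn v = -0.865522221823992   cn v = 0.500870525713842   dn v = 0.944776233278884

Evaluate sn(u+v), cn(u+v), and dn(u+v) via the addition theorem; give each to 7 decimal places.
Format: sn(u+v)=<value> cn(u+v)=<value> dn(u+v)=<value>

m = k² = 0.143363705956
D = 1 − m·sn²u·sn²v = 0.9559360505687693
sn(u+v) = (sn u·cn v·dn v + sn v·cn u·dn u)/D = 0.9479232313135375/0.9559360505687693 = 0.9916178291942602
cn(u+v) = (cn u·cn v − sn u·sn v·dn u·dn v)/D = 0.1235122678648489/0.9559360505687693 = 0.1292055758241995
dn(u+v) = (dn u·dn v − m·sn u·sn v·cn u·cn v)/D = 0.8859983425569733/0.9559360505687693 = 0.9268385076907771

sn(u+v)=0.9916178 cn(u+v)=0.1292056 dn(u+v)=0.9268385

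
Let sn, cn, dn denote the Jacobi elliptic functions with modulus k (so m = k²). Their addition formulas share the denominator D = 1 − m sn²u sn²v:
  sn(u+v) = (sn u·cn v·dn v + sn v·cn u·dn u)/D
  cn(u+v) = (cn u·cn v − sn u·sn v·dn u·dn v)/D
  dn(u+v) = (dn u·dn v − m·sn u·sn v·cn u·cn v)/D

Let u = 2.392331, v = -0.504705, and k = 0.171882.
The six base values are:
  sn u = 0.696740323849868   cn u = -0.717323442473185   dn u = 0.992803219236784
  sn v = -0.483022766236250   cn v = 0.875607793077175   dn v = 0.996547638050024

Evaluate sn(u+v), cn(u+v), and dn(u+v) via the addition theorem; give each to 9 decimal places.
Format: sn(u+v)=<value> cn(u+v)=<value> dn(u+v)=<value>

sn(u+v)=0.955151081 cn(u+v)=-0.296118915 dn(u+v)=0.986431515

m = k² = 0.029543421924
D = 1 − m·sn²u·sn²v = 0.996653907900423
sn(u+v) = (sn u·cn v·dn v + sn v·cn u·dn u)/D = 0.9519550578156618/0.996653907900423 = 0.9551510813027112
cn(u+v) = (cn u·cn v − sn u·sn v·dn u·dn v)/D = -0.2951280739481842/0.996653907900423 = -0.296118915110571
dn(u+v) = (dn u·dn v − m·sn u·sn v·cn u·cn v)/D = 0.9831308247829098/0.996653907900423 = 0.9864315154836434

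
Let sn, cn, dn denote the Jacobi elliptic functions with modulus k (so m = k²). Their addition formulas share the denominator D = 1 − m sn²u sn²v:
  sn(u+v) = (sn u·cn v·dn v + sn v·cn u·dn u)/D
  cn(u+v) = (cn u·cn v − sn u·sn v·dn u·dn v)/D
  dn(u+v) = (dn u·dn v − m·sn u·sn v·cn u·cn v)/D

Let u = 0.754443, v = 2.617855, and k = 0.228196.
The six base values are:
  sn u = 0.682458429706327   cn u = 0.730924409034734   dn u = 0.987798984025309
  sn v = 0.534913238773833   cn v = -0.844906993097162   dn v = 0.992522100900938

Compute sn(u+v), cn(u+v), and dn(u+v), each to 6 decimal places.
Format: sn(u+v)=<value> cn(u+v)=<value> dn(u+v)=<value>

sn(u+v)=-0.187392 cn(u+v)=-0.982285 dn(u+v)=0.999085

m = k² = 0.052073414416
D = 1 − m·sn²u·sn²v = 0.9930603885784104
sn(u+v) = (sn u·cn v·dn v + sn v·cn u·dn u)/D = -0.1860912634306259/0.9930603885784104 = -0.1873916889354734
cn(u+v) = (cn u·cn v − sn u·sn v·dn u·dn v)/D = -0.9754685935683921/0.9930603885784104 = -0.9822852716588551
dn(u+v) = (dn u·dn v − m·sn u·sn v·cn u·cn v)/D = 0.9921520222185843/0.9930603885784104 = 0.9990852858796166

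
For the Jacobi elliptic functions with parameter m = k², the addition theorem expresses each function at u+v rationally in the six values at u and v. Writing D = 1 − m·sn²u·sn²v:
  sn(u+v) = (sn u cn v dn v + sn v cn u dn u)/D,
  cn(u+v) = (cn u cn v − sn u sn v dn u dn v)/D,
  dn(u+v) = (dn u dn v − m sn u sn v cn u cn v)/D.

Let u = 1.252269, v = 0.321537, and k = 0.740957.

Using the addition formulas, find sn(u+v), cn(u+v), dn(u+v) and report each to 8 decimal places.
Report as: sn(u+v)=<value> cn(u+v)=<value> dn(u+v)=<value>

sn(u+v)=0.97594381 cn(u+v)=0.21802221 dn(u+v)=0.69070944

sn u = 0.9005670288408865, cn u = 0.4347171799741735, dn u = 0.7448056622422699
sn v = 0.3132042939802916, cn v = 0.9496857744708547, dn v = 0.9726988695633354
m = k² = 0.549017275849
D = 1 − m·sn²u·sn²v = 0.9563209171147805
sn(u+v) = (sn u·cn v·dn v + sn v·cn u·dn u)/D = 0.9333154779534637/0.9563209171147805 = 0.9759438084542538
cn(u+v) = (cn u·cn v − sn u·sn v·dn u·dn v)/D = 0.2084991969379081/0.9563209171147805 = 0.2180222069877443
dn(u+v) = (dn u·dn v − m·sn u·sn v·cn u·cn v)/D = 0.6605398897275604/0.9563209171147805 = 0.6907094448173409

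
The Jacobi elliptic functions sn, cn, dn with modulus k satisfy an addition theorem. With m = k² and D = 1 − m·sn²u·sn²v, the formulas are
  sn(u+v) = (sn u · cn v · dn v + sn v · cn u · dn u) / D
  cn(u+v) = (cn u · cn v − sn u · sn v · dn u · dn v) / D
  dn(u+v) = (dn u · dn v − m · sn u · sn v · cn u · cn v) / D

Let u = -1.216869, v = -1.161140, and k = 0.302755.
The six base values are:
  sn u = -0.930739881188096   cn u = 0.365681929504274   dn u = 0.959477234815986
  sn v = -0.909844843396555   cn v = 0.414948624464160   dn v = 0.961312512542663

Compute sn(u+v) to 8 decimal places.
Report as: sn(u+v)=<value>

m = k² = 0.091660590025
D = 1 − m·sn²u·sn²v = 0.9342684351853262
sn(u+v) = (sn u·cn v·dn v + sn v·cn u·dn u)/D = -0.6904991025258186/0.9342684351853262 = -0.7390799865660105

sn(u+v)=-0.73907999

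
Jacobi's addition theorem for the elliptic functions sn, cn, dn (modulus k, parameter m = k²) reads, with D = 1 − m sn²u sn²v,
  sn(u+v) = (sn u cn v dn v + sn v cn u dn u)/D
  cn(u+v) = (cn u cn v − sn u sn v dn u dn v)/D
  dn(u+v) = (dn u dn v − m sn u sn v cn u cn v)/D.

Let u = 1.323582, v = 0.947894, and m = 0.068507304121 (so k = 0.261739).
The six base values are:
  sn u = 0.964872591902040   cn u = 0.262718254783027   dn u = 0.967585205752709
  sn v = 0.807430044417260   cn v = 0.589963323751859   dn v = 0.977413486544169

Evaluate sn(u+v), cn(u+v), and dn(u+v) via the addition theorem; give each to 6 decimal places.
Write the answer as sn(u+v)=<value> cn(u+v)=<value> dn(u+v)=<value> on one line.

sn(u+v)=0.794676 cn(u+v)=-0.607034 dn(u+v)=0.978129

m = k² = 0.068507304121
D = 1 − m·sn²u·sn²v = 0.9584197947678339
sn(u+v) = (sn u·cn v·dn v + sn v·cn u·dn u)/D = 0.7616328786568924/0.9584197947678339 = 0.794675655505831
cn(u+v) = (cn u·cn v − sn u·sn v·dn u·dn v)/D = -0.5817936585694555/0.9584197947678339 = -0.607034268016541
dn(u+v) = (dn u·dn v − m·sn u·sn v·cn u·cn v)/D = 0.9374585153635314/0.9584197947678339 = 0.9781293338068209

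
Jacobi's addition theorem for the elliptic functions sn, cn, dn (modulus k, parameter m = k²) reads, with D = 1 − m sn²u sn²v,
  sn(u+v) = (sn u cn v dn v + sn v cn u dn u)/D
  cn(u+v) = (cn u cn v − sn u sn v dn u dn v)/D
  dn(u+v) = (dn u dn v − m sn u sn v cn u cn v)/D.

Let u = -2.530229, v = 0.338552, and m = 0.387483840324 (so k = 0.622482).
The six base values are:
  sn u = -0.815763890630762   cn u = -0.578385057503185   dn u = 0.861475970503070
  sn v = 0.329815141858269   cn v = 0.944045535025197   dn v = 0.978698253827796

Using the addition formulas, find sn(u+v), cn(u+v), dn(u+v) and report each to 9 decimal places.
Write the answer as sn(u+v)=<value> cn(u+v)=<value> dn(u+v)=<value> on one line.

m = k² = 0.387483840324
D = 1 − m·sn²u·sn²v = 0.9719505899687829
sn(u+v) = (sn u·cn v·dn v + sn v·cn u·dn u)/D = -0.9180486800906908/0.9719505899687829 = -0.94454254111845
cn(u+v) = (cn u·cn v − sn u·sn v·dn u·dn v)/D = -0.3191779602735839/0.9719505899687829 = -0.3283890802348659
dn(u+v) = (dn u·dn v − m·sn u·sn v·cn u·cn v)/D = 0.786200600713964/0.9719505899687829 = 0.8088894732181964

sn(u+v)=-0.944542541 cn(u+v)=-0.328389080 dn(u+v)=0.808889473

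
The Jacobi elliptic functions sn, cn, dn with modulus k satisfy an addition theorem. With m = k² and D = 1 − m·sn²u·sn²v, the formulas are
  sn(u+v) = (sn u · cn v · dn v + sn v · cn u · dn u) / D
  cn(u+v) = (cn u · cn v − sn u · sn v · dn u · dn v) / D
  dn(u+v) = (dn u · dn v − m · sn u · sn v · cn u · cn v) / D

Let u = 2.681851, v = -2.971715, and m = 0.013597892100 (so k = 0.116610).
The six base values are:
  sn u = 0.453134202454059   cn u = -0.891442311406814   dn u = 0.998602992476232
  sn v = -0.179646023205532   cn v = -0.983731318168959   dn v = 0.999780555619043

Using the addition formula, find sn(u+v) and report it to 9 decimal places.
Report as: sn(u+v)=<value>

m = k² = 0.0135978921
D = 1 − m·sn²u·sn²v = 0.9999098925926652
sn(u+v) = (sn u·cn v·dn v + sn v·cn u·dn u)/D = -0.2857441425581469/0.9999098925926652 = -0.2857698925422583

sn(u+v)=-0.285769893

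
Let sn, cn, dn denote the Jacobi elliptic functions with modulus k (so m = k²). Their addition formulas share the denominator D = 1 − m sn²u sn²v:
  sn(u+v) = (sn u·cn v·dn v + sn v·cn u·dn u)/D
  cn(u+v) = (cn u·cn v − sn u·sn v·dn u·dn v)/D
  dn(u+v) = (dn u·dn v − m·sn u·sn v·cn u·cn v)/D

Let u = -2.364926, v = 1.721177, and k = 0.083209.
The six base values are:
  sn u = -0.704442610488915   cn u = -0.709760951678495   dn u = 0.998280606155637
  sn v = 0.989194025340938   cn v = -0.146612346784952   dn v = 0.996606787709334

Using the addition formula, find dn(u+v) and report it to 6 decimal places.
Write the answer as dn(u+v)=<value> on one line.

m = k² = 0.006923737681
D = 1 − m·sn²u·sn²v = 0.9966380224410791
dn(u+v) = (dn u·dn v − m·sn u·sn v·cn u·cn v)/D = 0.9953952820456145/0.9966380224410791 = 0.9987530674452689

dn(u+v)=0.998753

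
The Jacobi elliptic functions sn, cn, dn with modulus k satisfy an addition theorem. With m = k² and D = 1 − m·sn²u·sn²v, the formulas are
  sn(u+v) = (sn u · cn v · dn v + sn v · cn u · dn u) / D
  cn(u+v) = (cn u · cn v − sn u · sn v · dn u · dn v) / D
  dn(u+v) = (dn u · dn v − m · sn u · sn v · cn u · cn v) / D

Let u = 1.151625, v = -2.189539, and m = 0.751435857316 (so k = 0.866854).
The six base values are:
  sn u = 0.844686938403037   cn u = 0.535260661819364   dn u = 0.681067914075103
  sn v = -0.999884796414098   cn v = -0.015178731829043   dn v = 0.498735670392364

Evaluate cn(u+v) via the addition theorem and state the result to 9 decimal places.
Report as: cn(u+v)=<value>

cn(u+v)=0.600804741

m = k² = 0.751435857316
D = 1 − m·sn²u·sn²v = 0.4639770284648595
cn(u+v) = (cn u·cn v − sn u·sn v·dn u·dn v)/D = 0.2787595985220412/0.4639770284648595 = 0.6008047412268681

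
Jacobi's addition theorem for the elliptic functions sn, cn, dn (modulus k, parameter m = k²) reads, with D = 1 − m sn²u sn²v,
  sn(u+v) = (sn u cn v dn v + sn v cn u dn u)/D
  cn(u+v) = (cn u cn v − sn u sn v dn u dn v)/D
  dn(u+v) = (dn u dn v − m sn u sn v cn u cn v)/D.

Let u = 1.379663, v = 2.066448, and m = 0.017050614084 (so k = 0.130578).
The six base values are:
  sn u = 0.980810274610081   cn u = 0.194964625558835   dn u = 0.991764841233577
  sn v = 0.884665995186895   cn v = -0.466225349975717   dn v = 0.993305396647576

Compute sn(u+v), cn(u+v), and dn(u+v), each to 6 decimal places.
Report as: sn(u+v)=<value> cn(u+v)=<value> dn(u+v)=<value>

m = k² = 0.017050614084
D = 1 − m·sn²u·sn²v = 0.9871628473176532
sn(u+v) = (sn u·cn v·dn v + sn v·cn u·dn u)/D = -0.2831591285492043/0.9871628473176532 = -0.2868413548165961
cn(u+v) = (cn u·cn v − sn u·sn v·dn u·dn v)/D = -0.9456803873632737/0.9871628473176532 = -0.9579780984798032
dn(u+v) = (dn u·dn v − m·sn u·sn v·cn u·cn v)/D = 0.986470163952069/0.9871628473176532 = 0.9992983089188716

sn(u+v)=-0.286841 cn(u+v)=-0.957978 dn(u+v)=0.999298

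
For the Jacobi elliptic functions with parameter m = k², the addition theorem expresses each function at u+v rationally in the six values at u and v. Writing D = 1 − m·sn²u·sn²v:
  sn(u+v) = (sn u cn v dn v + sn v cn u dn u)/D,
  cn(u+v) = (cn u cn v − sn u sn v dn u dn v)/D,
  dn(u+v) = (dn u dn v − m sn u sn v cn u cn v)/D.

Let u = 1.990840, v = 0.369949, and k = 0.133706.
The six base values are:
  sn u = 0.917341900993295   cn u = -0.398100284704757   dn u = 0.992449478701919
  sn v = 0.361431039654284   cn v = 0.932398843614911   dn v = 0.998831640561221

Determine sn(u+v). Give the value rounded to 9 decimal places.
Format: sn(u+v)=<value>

sn(u+v)=0.712930888

m = k² = 0.017877294436
D = 1 − m·sn²u·sn²v = 0.9980347620186376
sn(u+v) = (sn u·cn v·dn v + sn v·cn u·dn u)/D = 0.7115298095353541/0.9980347620186376 = 0.712930888395315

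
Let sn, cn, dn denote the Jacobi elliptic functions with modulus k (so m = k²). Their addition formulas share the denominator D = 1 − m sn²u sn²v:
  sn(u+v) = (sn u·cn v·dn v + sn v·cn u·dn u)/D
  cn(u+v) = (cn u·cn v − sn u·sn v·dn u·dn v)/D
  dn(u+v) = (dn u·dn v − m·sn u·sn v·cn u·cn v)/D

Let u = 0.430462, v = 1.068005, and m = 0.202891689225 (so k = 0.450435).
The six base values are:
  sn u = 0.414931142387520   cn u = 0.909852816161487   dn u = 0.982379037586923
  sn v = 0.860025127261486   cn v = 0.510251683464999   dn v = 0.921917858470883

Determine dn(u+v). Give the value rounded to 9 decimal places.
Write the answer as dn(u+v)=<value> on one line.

m = k² = 0.202891689225
D = 1 − m·sn²u·sn²v = 0.9741632072338321
dn(u+v) = (dn u·dn v − m·sn u·sn v·cn u·cn v)/D = 0.8720597983299655/0.9741632072338321 = 0.8951886006926986

dn(u+v)=0.895188601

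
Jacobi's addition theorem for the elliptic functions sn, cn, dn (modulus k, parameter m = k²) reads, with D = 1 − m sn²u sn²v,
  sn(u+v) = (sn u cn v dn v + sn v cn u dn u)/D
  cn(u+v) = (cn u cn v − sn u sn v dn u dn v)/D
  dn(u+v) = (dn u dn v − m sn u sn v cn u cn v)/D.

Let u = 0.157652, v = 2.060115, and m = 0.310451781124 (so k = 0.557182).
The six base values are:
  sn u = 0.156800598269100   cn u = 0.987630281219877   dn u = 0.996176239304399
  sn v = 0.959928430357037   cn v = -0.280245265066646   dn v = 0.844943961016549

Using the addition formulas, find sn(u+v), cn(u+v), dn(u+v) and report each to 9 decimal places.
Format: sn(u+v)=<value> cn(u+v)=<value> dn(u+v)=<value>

sn(u+v)=0.913726832 cn(u+v)=-0.406329024 dn(u+v)=0.860700195

m = k² = 0.310451781124
D = 1 − m·sn²u·sn²v = 0.9929665679599687
sn(u+v) = (sn u·cn v·dn v + sn v·cn u·dn u)/D = 0.9073001967127504/0.9929665679599687 = 0.913726832290821
cn(u+v) = (cn u·cn v − sn u·sn v·dn u·dn v)/D = -0.4034711366767187/0.9929665679599687 = -0.4063290242547064
dn(u+v) = (dn u·dn v − m·sn u·sn v·cn u·cn v)/D = 0.8546465182629948/0.9929665679599687 = 0.8607001945884745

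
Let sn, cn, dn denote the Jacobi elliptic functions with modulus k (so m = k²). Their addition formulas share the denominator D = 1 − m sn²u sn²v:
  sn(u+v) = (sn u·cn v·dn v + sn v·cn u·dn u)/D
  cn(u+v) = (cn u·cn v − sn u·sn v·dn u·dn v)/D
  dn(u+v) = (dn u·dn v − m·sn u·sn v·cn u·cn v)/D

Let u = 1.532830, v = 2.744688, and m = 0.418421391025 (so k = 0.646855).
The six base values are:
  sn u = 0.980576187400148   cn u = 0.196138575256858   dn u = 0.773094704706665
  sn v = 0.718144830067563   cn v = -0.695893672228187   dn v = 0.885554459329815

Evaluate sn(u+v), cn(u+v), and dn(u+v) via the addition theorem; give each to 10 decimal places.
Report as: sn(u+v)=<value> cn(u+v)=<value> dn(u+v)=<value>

sn(u+v)=-0.6250872155 cn(u+v)=-0.7805549135 dn(u+v)=0.9146083998

m = k² = 0.418421391025
D = 1 − m·sn²u·sn²v = 0.7925083421946313
sn(u+v) = (sn u·cn v·dn v + sn v·cn u·dn u)/D = -0.4953868329059009/0.7925083421946313 = -0.6250872155289432
cn(u+v) = (cn u·cn v − sn u·sn v·dn u·dn v)/D = -0.6185962804863474/0.7925083421946313 = -0.7805549134956954
dn(u+v) = (dn u·dn v − m·sn u·sn v·cn u·cn v)/D = 0.7248347866436713/0.7925083421946313 = 0.9146083997506488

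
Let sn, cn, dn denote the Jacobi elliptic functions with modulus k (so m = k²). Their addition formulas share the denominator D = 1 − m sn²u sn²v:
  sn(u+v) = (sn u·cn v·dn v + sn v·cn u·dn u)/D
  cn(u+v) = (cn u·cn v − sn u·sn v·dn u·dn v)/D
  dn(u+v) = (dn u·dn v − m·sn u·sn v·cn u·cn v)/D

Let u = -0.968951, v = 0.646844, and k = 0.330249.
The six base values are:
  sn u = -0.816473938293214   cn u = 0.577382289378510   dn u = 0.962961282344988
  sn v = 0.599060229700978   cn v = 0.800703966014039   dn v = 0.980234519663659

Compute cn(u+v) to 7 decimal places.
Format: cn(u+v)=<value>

cn(u+v)=0.9487586

m = k² = 0.109064402001
D = 1 − m·sn²u·sn²v = 0.9739079228959843
cn(u+v) = (cn u·cn v − sn u·sn v·dn u·dn v)/D = 0.924003528184303/0.9739079228959843 = 0.9487586110160321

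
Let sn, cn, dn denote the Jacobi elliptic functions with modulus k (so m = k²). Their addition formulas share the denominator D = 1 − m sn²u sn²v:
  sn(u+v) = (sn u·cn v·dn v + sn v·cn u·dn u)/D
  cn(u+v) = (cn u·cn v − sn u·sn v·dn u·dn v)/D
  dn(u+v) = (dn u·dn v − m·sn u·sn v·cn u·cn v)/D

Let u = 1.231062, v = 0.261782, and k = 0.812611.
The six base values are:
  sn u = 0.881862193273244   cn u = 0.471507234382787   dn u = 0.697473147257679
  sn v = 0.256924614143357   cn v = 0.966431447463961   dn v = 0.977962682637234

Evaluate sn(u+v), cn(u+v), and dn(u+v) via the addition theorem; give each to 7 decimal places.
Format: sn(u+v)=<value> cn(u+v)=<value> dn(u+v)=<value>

sn(u+v)=0.9501805 cn(u+v)=0.3117001 dn(u+v)=0.6354681

m = k² = 0.660336637321
D = 1 − m·sn²u·sn²v = 0.9661016727448667
sn(u+v) = (sn u·cn v·dn v + sn v·cn u·dn u)/D = 0.9179710084634033/0.9661016727448667 = 0.9501805393373188
cn(u+v) = (cn u·cn v − sn u·sn v·dn u·dn v)/D = 0.3011339730105385/0.9661016727448667 = 0.3117000844796836
dn(u+v) = (dn u·dn v − m·sn u·sn v·cn u·cn v)/D = 0.6139267528612685/0.9661016727448667 = 0.6354680570182571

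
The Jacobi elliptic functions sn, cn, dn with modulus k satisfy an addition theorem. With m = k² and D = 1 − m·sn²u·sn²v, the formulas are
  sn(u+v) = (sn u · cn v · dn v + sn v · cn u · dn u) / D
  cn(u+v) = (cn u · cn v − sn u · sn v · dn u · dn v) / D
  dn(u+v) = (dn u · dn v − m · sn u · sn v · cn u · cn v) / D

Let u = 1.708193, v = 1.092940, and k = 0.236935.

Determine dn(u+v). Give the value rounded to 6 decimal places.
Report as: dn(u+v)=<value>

dn(u+v)=0.996024

sn u = 0.993804050021403, cn u = -0.1111463456936697, dn u = 0.9718823537485295
sn v = 0.8835256140364154, cn v = 0.4683828448412421, dn v = 0.977843311871192
m = k² = 0.056138194225
D = 1 − m·sn²u·sn²v = 0.9567189037443502
dn(u+v) = (dn u·dn v − m·sn u·sn v·cn u·cn v)/D = 0.9529147650770974/0.9567189037443502 = 0.9960237655466361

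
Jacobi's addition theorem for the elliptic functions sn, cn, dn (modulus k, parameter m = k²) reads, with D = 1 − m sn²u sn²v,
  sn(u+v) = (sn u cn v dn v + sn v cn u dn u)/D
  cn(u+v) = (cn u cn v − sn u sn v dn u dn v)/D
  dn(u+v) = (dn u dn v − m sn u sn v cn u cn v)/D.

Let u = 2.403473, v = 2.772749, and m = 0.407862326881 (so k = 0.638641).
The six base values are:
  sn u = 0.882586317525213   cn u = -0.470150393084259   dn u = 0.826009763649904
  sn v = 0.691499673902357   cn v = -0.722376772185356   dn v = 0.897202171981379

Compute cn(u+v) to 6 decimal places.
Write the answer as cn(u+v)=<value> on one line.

cn(u+v)=-0.132856

m = k² = 0.407862326881
D = 1 − m·sn²u·sn²v = 0.848081056073632
cn(u+v) = (cn u·cn v − sn u·sn v·dn u·dn v)/D = -0.1126722763927413/0.848081056073632 = -0.1328555514662491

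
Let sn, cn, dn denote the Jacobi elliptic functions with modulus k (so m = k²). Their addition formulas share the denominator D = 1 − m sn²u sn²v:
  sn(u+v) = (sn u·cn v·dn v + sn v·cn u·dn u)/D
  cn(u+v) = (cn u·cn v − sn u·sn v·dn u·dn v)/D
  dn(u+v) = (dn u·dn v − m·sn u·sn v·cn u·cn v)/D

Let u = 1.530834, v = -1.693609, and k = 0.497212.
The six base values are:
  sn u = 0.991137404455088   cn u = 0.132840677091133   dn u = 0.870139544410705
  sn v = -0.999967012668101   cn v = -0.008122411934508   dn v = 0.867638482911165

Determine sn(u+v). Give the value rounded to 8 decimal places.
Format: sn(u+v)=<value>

m = k² = 0.247219772944
D = 1 − m·sn²u·sn²v = 0.7571588489033564
sn(u+v) = (sn u·cn v·dn v + sn v·cn u·dn u)/D = -0.1225709728867219/0.7571588489033564 = -0.1618827714478272

sn(u+v)=-0.16188277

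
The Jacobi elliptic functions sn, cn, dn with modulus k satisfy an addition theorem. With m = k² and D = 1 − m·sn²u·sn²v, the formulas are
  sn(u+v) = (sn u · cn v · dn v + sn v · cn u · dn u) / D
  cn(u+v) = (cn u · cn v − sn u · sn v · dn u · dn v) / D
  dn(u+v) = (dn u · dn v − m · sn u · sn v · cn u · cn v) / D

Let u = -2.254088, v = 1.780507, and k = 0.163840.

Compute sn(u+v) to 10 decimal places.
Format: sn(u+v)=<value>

sn u = -0.7870838289872821, cn u = -0.6168460473624831, dn u = 0.9916503405414612
sn v = 0.9807847304394219, cn v = -0.1950930868505353, dn v = 0.9870046377695899
m = k² = 0.0268435456
D = 1 − m·sn²u·sn²v = 0.9840033423790402
sn(u+v) = (sn u·cn v·dn v + sn v·cn u·dn u)/D = -0.4483825812428273/0.9840033423790402 = -0.4556718071289938

sn(u+v)=-0.4556718071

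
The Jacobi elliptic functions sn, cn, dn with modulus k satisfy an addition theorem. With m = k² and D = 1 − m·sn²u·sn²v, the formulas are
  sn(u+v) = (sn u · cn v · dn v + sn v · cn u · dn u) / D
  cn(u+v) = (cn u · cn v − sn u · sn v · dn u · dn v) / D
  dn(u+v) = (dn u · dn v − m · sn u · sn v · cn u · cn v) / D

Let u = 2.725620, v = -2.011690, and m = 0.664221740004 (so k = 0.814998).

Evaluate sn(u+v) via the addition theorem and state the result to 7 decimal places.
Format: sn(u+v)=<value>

sn u = 0.9101607570101364, cn u = -0.4142552309853617, dn u = 0.6706441854139378
sn v = -0.9999667892026766, cn v = 0.008149876789844684, dn v = 0.5795018360027533
m = k² = 0.664221740004
D = 1 − m·sn²u·sn²v = 0.4498001704002015
sn(u+v) = (sn u·cn v·dn v + sn v·cn u·dn u)/D = 0.2821072050114136/0.4498001704002015 = 0.6271834107141707

sn(u+v)=0.6271834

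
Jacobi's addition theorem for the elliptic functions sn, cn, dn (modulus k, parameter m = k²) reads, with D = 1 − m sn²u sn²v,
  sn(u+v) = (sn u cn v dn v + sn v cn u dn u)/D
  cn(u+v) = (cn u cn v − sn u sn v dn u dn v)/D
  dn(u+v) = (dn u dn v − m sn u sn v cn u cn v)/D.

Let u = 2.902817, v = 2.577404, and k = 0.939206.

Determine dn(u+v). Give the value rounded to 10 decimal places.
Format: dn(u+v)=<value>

dn(u+v)=0.9077065411

sn u = 0.9900360984091484, cn u = -0.1408137913941353, dn u = 0.3679442720053178
sn v = 0.9996545303037171, cn v = -0.02628345569468853, dn v = 0.344240420910797
m = k² = 0.882107910436
D = 1 − m·sn²u·sn²v = 0.1359802820636343
dn(u+v) = (dn u·dn v − m·sn u·sn v·cn u·cn v)/D = 0.123430191493437/0.1359802820636343 = 0.9077065411268652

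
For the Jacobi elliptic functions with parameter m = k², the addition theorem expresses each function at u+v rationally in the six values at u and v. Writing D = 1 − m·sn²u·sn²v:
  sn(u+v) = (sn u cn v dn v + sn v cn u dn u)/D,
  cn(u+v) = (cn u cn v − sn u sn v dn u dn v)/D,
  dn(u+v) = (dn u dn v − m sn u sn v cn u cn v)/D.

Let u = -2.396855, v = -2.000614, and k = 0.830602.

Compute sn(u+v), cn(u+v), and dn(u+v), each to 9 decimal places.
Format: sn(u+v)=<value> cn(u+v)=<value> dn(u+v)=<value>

sn u = -0.9820805790380651, cn u = -0.1884614981269614, dn u = 0.5784496456673648
sn v = -0.9994390790140856, cn v = 0.03348921228509826, dn v = 0.5575608118863019
m = k² = 0.689899682404
D = 1 − m·sn²u·sn²v = 0.335350252386608
sn(u+v) = (sn u·cn v·dn v + sn v·cn u·dn u)/D = 0.09061666165731834/0.335350252386608 = 0.2702149797485498
cn(u+v) = (cn u·cn v − sn u·sn v·dn u·dn v)/D = -0.3228752273028155/0.335350252386608 = -0.9628000128372926
dn(u+v) = (dn u·dn v − m·sn u·sn v·cn u·cn v)/D = 0.3267946813464951/0.335350252386608 = 0.9744876558785182

sn(u+v)=0.270214980 cn(u+v)=-0.962800013 dn(u+v)=0.974487656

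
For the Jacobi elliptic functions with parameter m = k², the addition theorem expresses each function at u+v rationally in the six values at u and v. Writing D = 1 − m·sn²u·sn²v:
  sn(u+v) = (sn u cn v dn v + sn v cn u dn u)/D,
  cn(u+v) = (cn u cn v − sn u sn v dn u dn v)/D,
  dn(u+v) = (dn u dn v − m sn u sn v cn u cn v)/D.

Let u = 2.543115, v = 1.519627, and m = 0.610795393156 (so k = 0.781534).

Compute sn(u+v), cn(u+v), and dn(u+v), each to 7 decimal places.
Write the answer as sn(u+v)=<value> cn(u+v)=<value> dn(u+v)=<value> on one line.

sn(u+v)=-0.1392002 cn(u+v)=-0.9902643 dn(u+v)=0.9940648

sn u = 0.9304361038217348, cn u = -0.3664541672638339, dn u = 0.6864601224488863
sn v = 0.960769634497239, cn v = 0.2773476328149239, dn v = 0.6604453289987994
m = k² = 0.610795393156
D = 1 − m·sn²u·sn²v = 0.5119015843331911
sn(u+v) = (sn u·cn v·dn v + sn v·cn u·dn u)/D = -0.07125680731662671/0.5119015843331911 = -0.139200208589795
cn(u+v) = (cn u·cn v − sn u·sn v·dn u·dn v)/D = -0.5069178429034357/0.5119015843331911 = -0.990264258634309
dn(u+v) = (dn u·dn v − m·sn u·sn v·cn u·cn v)/D = 0.5088633397375916/0.5119015843331911 = 0.994064787668987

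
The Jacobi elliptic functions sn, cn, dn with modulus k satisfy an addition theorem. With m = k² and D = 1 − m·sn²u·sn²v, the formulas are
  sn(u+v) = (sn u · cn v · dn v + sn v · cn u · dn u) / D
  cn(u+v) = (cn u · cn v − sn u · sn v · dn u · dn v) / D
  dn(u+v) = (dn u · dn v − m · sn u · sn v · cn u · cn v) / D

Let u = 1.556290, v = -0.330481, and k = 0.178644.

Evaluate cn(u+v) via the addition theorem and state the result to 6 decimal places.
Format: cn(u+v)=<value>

cn(u+v)=0.344991

sn u = 0.9996400880493558, cn u = 0.02682711994747369, dn u = 0.983925449085825
sn v = -0.3243203902650219, cn v = 0.945947294757136, dn v = 0.9983201894652561
m = k² = 0.031913678736
D = 1 − m·sn²u·sn²v = 0.9966456165634887
cn(u+v) = (cn u·cn v − sn u·sn v·dn u·dn v)/D = 0.3438334302088167/0.9966456165634887 = 0.344990661168391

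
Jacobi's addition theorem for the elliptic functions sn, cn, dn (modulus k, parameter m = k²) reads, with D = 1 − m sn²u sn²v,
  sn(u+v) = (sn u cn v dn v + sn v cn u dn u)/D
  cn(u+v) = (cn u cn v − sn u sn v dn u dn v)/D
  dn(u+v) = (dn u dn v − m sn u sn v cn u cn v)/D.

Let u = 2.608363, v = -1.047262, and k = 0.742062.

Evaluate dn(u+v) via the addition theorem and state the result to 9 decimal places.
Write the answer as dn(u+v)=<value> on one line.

sn u = 0.8793426632584982, cn u = -0.4761895426964472, dn u = 0.7577656678738872
sn v = -0.8210708001127123, cn v = 0.5708263669473148, dn v = 0.7929509773717155
m = k² = 0.550656011844
D = 1 − m·sn²u·sn²v = 0.7129497767822027
dn(u+v) = (dn u·dn v − m·sn u·sn v·cn u·cn v)/D = 0.4928015582953039/0.7129497767822027 = 0.691214969614681

dn(u+v)=0.691214970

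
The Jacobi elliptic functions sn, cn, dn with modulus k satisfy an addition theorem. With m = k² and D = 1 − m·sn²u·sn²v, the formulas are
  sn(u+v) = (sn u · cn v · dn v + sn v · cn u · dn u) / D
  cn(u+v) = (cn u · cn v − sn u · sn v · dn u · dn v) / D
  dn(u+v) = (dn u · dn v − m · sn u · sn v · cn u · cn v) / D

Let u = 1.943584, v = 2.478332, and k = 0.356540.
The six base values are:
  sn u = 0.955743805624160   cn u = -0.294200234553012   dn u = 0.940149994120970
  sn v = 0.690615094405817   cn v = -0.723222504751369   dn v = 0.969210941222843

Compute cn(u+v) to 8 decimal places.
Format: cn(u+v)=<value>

m = k² = 0.1271207716
D = 1 − m·sn²u·sn²v = 0.9446176172523269
cn(u+v) = (cn u·cn v − sn u·sn v·dn u·dn v)/D = -0.388668746710087/0.9446176172523269 = -0.4114561697892467

cn(u+v)=-0.41145617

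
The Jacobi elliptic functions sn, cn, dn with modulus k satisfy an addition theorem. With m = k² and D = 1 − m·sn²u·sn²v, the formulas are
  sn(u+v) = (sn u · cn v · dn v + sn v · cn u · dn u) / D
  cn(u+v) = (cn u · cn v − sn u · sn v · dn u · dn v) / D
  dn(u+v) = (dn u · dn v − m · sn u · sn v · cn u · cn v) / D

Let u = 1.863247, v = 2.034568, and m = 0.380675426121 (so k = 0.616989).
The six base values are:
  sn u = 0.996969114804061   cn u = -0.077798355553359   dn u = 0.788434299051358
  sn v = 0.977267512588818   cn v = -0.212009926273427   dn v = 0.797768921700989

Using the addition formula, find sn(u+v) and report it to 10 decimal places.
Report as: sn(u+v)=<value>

sn(u+v)=-0.3578985438

m = k² = 0.380675426121
D = 1 − m·sn²u·sn²v = 0.6386357586521549
sn(u+v) = (sn u·cn v·dn v + sn v·cn u·dn u)/D = -0.2285668080562682/0.6386357586521549 = -0.3578985438251376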